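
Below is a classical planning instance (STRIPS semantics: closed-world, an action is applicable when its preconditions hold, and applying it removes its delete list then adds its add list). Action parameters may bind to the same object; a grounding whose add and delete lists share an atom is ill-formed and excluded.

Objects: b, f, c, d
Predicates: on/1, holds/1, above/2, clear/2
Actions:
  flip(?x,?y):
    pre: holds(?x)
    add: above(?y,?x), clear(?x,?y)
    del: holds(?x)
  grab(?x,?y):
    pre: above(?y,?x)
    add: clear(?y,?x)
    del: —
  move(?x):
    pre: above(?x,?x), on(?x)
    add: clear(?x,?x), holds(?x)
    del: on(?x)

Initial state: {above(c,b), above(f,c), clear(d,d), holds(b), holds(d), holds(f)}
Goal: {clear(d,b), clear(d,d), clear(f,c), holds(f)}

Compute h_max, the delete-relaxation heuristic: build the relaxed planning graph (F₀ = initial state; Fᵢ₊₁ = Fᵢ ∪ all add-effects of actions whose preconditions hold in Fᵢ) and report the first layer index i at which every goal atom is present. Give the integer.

1

F0 = init (6 atoms)
F1 = F0 ∪ {above(b,b), above(b,d), above(b,f), above(c,d), above(c,f), above(d,b), above(d,d), above(d,f), above(f,b), above(f,d), above(f,f), clear(b,b), clear(b,c), clear(b,d), clear(b,f), clear(c,b), clear(d,b), clear(d,c), clear(d,f), clear(f,b), clear(f,c), clear(f,d), clear(f,f)}  (29 atoms)
goal ⊆ F1  ⇒  h_max = 1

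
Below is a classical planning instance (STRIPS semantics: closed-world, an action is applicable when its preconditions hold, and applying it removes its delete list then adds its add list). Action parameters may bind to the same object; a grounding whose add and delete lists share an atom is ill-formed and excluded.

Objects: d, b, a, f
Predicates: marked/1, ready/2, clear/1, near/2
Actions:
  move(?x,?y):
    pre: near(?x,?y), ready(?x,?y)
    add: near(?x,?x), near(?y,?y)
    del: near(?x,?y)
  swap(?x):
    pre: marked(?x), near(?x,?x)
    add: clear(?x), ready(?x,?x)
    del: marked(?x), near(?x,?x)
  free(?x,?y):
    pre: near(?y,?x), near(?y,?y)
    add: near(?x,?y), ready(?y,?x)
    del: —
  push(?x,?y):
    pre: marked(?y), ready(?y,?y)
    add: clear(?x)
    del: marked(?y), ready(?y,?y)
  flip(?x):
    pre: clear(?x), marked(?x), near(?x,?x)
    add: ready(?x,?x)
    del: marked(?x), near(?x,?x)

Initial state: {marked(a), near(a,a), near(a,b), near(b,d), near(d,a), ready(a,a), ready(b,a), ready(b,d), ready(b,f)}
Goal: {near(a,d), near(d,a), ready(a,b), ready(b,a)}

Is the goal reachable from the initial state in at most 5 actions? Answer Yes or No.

1. move(b,d)  →  {marked(a), near(a,a), near(a,b), near(b,b), near(d,a), near(d,d), ready(a,a), ready(b,a), ready(b,d), ready(b,f)}
2. free(b,a)  →  {marked(a), near(a,a), near(a,b), near(b,a), near(b,b), near(d,a), near(d,d), ready(a,a), ready(a,b), ready(b,a), ready(b,d), ready(b,f)}
3. free(a,d)  →  {marked(a), near(a,a), near(a,b), near(a,d), near(b,a), near(b,b), near(d,a), near(d,d), ready(a,a), ready(a,b), ready(b,a), ready(b,d), ready(b,f), ready(d,a)}
optimal plan length = 3; 3 ≤ 5

Yes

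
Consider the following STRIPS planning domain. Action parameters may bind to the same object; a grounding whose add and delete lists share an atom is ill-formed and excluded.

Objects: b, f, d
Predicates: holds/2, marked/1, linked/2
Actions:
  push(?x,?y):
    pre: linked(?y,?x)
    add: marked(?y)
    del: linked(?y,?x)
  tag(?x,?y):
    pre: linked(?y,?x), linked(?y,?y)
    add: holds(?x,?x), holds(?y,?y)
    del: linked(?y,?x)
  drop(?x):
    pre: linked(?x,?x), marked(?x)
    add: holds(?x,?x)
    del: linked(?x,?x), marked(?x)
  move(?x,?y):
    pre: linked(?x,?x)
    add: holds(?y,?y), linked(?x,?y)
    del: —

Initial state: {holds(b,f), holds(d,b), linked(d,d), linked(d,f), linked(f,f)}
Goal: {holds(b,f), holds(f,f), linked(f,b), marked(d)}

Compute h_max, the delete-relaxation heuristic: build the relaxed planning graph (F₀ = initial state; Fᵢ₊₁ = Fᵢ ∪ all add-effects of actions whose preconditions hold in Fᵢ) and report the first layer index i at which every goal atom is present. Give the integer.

F0 = init (5 atoms)
F1 = F0 ∪ {holds(b,b), holds(d,d), holds(f,f), linked(d,b), linked(f,b), linked(f,d), marked(d), marked(f)}  (13 atoms)
goal ⊆ F1  ⇒  h_max = 1

1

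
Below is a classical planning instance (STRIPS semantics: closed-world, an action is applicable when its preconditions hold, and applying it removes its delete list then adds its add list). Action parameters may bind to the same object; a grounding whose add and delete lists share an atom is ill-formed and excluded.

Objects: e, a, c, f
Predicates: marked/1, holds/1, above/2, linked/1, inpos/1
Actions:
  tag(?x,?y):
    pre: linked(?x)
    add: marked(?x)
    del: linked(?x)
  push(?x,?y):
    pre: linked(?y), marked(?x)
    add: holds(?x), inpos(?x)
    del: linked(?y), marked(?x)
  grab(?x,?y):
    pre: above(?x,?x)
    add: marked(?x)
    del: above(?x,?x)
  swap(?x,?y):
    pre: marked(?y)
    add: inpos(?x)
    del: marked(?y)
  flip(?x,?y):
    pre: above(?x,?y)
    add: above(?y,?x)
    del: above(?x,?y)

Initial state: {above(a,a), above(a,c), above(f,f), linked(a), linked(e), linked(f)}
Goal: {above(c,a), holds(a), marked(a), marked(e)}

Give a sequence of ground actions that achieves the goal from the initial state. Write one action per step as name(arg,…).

1. tag(e,e)  →  {above(a,a), above(a,c), above(f,f), linked(a), linked(f), marked(e)}
2. tag(a,e)  →  {above(a,a), above(a,c), above(f,f), linked(f), marked(a), marked(e)}
3. push(a,f)  →  {above(a,a), above(a,c), above(f,f), holds(a), inpos(a), marked(e)}
4. grab(a,e)  →  {above(a,c), above(f,f), holds(a), inpos(a), marked(a), marked(e)}
5. flip(a,c)  →  {above(c,a), above(f,f), holds(a), inpos(a), marked(a), marked(e)}

tag(e,e); tag(a,e); push(a,f); grab(a,e); flip(a,c)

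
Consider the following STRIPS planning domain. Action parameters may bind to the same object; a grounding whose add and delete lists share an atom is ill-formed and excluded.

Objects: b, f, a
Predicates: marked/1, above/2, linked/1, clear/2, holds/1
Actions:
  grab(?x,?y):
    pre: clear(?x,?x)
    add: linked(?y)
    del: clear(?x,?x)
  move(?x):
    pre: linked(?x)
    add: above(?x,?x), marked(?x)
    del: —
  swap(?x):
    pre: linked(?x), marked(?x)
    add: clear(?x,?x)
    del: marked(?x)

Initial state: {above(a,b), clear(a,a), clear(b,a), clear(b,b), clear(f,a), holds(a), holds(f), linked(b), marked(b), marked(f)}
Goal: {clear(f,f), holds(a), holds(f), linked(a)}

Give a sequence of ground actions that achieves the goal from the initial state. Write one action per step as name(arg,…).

grab(b,f); grab(a,a); swap(f)

1. grab(b,f)  →  {above(a,b), clear(a,a), clear(b,a), clear(f,a), holds(a), holds(f), linked(b), linked(f), marked(b), marked(f)}
2. grab(a,a)  →  {above(a,b), clear(b,a), clear(f,a), holds(a), holds(f), linked(a), linked(b), linked(f), marked(b), marked(f)}
3. swap(f)  →  {above(a,b), clear(b,a), clear(f,a), clear(f,f), holds(a), holds(f), linked(a), linked(b), linked(f), marked(b)}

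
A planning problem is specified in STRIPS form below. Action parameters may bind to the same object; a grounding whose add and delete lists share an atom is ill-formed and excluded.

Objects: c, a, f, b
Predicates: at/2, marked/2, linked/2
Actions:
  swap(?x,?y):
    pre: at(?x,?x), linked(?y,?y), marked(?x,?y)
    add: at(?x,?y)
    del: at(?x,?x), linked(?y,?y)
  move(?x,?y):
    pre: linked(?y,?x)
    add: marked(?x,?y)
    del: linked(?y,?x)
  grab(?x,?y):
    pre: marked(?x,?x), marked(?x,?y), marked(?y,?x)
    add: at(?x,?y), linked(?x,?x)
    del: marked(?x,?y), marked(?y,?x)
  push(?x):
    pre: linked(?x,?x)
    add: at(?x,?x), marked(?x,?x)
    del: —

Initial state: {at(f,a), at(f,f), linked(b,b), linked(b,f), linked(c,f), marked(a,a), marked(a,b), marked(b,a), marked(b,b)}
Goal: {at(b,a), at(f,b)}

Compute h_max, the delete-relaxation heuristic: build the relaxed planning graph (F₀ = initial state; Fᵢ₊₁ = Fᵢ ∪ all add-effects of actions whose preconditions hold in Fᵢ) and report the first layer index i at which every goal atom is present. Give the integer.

F0 = init (9 atoms)
F1 = F0 ∪ {at(a,a), at(a,b), at(b,a), at(b,b), linked(a,a), marked(f,b), marked(f,c)}  (16 atoms)
F2 = F1 ∪ {at(f,b)}  (17 atoms)
goal ⊆ F2  ⇒  h_max = 2

2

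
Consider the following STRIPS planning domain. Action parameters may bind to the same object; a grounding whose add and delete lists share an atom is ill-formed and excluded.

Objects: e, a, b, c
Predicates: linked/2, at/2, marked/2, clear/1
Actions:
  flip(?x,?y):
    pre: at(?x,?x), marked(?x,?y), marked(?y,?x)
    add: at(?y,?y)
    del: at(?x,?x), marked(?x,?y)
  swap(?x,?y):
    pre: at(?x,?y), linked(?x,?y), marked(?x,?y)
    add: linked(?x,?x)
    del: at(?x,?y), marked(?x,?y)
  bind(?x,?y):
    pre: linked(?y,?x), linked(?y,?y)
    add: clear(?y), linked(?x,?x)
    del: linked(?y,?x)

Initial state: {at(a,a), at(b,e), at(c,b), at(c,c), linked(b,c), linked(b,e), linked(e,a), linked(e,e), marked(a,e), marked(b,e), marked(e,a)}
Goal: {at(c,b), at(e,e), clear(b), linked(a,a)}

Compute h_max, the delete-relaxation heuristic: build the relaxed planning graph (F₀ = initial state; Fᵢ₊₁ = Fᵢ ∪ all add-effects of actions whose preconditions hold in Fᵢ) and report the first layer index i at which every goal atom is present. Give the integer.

2

F0 = init (11 atoms)
F1 = F0 ∪ {at(e,e), clear(e), linked(a,a), linked(b,b)}  (15 atoms)
F2 = F1 ∪ {clear(b), linked(c,c)}  (17 atoms)
goal ⊆ F2  ⇒  h_max = 2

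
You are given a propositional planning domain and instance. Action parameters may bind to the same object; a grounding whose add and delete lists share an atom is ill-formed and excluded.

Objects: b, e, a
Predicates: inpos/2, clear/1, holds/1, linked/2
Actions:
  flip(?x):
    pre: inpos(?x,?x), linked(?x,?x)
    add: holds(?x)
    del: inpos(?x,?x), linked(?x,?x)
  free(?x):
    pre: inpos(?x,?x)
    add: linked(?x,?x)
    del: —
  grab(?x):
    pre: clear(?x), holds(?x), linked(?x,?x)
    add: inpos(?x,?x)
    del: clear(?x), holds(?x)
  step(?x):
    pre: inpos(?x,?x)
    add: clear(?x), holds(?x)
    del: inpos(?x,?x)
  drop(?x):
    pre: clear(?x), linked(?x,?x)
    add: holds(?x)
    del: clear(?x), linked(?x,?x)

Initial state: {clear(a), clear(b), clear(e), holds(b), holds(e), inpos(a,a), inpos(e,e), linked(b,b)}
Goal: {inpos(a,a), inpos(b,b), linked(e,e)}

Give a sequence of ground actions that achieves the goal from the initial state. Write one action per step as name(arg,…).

1. free(e)  →  {clear(a), clear(b), clear(e), holds(b), holds(e), inpos(a,a), inpos(e,e), linked(b,b), linked(e,e)}
2. grab(b)  →  {clear(a), clear(e), holds(e), inpos(a,a), inpos(b,b), inpos(e,e), linked(b,b), linked(e,e)}

free(e); grab(b)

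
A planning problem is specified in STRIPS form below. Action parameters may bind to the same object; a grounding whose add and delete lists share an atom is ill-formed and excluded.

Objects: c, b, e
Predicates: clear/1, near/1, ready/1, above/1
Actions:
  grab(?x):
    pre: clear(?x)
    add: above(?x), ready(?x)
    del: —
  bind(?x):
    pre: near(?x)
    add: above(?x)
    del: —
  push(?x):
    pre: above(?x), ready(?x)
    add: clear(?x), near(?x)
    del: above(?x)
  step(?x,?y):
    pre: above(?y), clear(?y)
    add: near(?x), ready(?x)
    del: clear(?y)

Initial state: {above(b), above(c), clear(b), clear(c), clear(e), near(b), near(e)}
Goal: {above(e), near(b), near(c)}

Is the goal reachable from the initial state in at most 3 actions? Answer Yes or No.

Yes

1. grab(e)  →  {above(b), above(c), above(e), clear(b), clear(c), clear(e), near(b), near(e), ready(e)}
2. step(c,c)  →  {above(b), above(c), above(e), clear(b), clear(e), near(b), near(c), near(e), ready(c), ready(e)}
optimal plan length = 2; 2 ≤ 3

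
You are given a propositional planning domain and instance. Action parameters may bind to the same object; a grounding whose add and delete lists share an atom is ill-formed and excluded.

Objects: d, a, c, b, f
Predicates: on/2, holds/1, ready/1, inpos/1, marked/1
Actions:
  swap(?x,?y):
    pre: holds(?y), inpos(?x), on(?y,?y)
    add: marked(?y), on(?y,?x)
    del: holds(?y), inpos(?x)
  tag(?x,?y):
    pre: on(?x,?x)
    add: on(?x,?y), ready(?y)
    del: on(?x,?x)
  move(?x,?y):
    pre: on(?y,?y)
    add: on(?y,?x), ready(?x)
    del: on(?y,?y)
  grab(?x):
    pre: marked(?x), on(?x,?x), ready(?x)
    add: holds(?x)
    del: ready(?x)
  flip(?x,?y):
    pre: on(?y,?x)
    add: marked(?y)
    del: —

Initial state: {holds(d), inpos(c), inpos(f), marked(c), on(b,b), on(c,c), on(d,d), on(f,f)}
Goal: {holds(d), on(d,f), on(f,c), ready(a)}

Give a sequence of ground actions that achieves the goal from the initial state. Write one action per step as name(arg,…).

1. tag(d,f)  →  {holds(d), inpos(c), inpos(f), marked(c), on(b,b), on(c,c), on(d,f), on(f,f), ready(f)}
2. tag(c,a)  →  {holds(d), inpos(c), inpos(f), marked(c), on(b,b), on(c,a), on(d,f), on(f,f), ready(a), ready(f)}
3. tag(f,c)  →  {holds(d), inpos(c), inpos(f), marked(c), on(b,b), on(c,a), on(d,f), on(f,c), ready(a), ready(c), ready(f)}

tag(d,f); tag(c,a); tag(f,c)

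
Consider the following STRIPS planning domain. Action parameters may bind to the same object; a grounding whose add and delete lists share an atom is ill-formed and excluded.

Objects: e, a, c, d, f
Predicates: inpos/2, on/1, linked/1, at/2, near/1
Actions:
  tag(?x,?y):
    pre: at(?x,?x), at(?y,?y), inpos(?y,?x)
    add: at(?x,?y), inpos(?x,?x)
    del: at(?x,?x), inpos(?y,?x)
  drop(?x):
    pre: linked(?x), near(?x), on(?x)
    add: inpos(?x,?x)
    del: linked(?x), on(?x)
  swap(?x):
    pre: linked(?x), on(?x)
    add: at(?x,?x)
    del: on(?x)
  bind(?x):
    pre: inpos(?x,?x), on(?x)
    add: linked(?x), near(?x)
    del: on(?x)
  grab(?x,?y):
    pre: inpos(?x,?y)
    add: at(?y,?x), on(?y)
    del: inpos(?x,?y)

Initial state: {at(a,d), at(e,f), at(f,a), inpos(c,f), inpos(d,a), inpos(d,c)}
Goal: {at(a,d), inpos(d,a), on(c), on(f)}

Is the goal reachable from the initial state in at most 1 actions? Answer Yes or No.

No

1. grab(c,f)  →  {at(a,d), at(e,f), at(f,a), at(f,c), inpos(d,a), inpos(d,c), on(f)}
2. grab(d,c)  →  {at(a,d), at(c,d), at(e,f), at(f,a), at(f,c), inpos(d,a), on(c), on(f)}
optimal plan length = 2; 2 > 1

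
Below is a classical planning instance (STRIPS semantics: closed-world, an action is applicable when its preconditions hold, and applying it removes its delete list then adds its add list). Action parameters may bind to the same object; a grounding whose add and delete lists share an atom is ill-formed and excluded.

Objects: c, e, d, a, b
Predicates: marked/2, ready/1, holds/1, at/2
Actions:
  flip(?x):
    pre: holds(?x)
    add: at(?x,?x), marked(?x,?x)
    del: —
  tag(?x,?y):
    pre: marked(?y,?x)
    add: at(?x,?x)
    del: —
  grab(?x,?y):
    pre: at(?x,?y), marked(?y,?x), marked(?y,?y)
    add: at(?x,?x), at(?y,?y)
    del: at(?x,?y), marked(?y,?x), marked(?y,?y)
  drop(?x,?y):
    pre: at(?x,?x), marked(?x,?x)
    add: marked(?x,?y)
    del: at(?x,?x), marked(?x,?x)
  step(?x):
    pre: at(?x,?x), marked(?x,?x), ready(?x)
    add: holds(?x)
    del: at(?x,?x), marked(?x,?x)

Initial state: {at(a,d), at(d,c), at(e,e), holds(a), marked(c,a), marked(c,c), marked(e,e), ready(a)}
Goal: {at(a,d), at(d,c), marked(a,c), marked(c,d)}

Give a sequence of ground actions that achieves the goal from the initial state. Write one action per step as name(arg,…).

1. flip(a)  →  {at(a,a), at(a,d), at(d,c), at(e,e), holds(a), marked(a,a), marked(c,a), marked(c,c), marked(e,e), ready(a)}
2. tag(c,c)  →  {at(a,a), at(a,d), at(c,c), at(d,c), at(e,e), holds(a), marked(a,a), marked(c,a), marked(c,c), marked(e,e), ready(a)}
3. drop(c,d)  →  {at(a,a), at(a,d), at(d,c), at(e,e), holds(a), marked(a,a), marked(c,a), marked(c,d), marked(e,e), ready(a)}
4. drop(a,c)  →  {at(a,d), at(d,c), at(e,e), holds(a), marked(a,c), marked(c,a), marked(c,d), marked(e,e), ready(a)}

flip(a); tag(c,c); drop(c,d); drop(a,c)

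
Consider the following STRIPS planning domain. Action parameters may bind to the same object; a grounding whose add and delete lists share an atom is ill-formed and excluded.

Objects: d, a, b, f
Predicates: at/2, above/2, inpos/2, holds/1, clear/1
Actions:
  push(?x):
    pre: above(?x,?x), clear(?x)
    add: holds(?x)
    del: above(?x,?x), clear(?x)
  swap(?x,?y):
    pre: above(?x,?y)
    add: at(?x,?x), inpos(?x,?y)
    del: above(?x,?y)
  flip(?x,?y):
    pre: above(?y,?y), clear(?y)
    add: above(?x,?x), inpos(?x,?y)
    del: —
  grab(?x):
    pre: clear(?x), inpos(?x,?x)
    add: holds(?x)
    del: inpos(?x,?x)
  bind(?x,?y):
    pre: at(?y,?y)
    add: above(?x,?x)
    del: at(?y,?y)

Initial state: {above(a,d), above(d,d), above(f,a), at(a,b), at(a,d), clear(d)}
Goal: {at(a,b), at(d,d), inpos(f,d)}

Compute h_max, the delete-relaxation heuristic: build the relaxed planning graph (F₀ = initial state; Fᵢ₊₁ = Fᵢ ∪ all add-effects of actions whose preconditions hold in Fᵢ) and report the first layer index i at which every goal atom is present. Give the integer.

1

F0 = init (6 atoms)
F1 = F0 ∪ {above(a,a), above(b,b), above(f,f), at(a,a), at(d,d), at(f,f), holds(d), inpos(a,d), inpos(b,d), inpos(d,d), inpos(f,a), inpos(f,d)}  (18 atoms)
goal ⊆ F1  ⇒  h_max = 1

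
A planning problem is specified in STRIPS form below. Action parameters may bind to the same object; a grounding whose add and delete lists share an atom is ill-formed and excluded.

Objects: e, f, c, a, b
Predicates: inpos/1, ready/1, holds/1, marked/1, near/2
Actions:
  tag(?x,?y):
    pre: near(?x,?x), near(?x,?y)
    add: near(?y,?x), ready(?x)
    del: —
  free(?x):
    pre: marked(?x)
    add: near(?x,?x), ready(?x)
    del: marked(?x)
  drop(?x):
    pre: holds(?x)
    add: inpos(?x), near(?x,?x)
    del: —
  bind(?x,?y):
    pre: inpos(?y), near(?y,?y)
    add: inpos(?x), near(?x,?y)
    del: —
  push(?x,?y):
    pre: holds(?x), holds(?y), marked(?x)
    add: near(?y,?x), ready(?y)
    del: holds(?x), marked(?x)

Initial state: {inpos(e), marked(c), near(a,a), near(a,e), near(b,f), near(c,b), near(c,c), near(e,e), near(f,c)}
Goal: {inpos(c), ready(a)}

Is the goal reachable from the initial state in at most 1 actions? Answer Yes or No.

1. tag(a,e)  →  {inpos(e), marked(c), near(a,a), near(a,e), near(b,f), near(c,b), near(c,c), near(e,a), near(e,e), near(f,c), ready(a)}
2. bind(c,e)  →  {inpos(c), inpos(e), marked(c), near(a,a), near(a,e), near(b,f), near(c,b), near(c,c), near(c,e), near(e,a), near(e,e), near(f,c), ready(a)}
optimal plan length = 2; 2 > 1

No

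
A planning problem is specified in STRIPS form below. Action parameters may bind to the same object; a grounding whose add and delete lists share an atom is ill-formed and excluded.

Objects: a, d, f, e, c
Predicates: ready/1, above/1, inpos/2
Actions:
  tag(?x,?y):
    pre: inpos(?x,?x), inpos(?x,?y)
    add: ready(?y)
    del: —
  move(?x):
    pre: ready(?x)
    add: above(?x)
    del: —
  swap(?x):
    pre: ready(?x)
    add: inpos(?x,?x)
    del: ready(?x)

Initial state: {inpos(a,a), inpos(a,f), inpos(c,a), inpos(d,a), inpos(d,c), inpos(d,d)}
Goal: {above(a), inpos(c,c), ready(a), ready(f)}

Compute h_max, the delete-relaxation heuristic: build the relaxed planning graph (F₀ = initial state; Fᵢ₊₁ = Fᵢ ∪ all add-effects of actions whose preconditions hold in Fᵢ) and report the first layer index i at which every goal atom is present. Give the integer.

2

F0 = init (6 atoms)
F1 = F0 ∪ {ready(a), ready(c), ready(d), ready(f)}  (10 atoms)
F2 = F1 ∪ {above(a), above(c), above(d), above(f), inpos(c,c), inpos(f,f)}  (16 atoms)
goal ⊆ F2  ⇒  h_max = 2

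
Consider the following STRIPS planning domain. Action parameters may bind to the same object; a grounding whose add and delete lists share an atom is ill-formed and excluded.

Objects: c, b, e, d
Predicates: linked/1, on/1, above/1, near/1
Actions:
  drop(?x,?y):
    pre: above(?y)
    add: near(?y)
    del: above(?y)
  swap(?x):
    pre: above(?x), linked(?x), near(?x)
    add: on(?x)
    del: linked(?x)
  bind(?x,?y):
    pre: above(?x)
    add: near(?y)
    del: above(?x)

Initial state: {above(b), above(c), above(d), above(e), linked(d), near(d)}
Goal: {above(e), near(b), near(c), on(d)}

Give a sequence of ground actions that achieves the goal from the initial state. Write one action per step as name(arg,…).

1. drop(c,c)  →  {above(b), above(d), above(e), linked(d), near(c), near(d)}
2. drop(c,b)  →  {above(d), above(e), linked(d), near(b), near(c), near(d)}
3. swap(d)  →  {above(d), above(e), near(b), near(c), near(d), on(d)}

drop(c,c); drop(c,b); swap(d)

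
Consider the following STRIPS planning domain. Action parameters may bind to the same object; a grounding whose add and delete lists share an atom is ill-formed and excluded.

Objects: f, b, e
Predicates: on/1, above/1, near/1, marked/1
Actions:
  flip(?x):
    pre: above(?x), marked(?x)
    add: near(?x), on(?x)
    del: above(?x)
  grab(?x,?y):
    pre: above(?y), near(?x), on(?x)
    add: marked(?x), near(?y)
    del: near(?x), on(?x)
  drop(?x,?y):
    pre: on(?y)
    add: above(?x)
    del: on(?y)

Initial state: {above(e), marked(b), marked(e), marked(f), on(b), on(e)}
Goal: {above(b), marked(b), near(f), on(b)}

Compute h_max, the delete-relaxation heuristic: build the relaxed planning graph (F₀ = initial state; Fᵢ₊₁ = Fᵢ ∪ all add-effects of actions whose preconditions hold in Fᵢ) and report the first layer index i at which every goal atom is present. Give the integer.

2

F0 = init (6 atoms)
F1 = F0 ∪ {above(b), above(f), near(e)}  (9 atoms)
F2 = F1 ∪ {near(b), near(f), on(f)}  (12 atoms)
goal ⊆ F2  ⇒  h_max = 2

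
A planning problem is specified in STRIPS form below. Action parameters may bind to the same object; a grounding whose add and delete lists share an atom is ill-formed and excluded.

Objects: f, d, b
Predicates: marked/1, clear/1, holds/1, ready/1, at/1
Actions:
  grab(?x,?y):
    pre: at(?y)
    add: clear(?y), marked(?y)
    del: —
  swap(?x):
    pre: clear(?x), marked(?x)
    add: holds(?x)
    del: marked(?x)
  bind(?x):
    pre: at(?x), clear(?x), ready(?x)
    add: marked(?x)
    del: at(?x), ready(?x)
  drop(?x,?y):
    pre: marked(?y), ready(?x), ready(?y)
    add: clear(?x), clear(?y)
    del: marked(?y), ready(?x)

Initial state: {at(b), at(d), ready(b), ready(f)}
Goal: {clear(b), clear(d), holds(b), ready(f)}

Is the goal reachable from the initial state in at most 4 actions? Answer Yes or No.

Yes

1. grab(f,d)  →  {at(b), at(d), clear(d), marked(d), ready(b), ready(f)}
2. grab(f,b)  →  {at(b), at(d), clear(b), clear(d), marked(b), marked(d), ready(b), ready(f)}
3. swap(b)  →  {at(b), at(d), clear(b), clear(d), holds(b), marked(d), ready(b), ready(f)}
optimal plan length = 3; 3 ≤ 4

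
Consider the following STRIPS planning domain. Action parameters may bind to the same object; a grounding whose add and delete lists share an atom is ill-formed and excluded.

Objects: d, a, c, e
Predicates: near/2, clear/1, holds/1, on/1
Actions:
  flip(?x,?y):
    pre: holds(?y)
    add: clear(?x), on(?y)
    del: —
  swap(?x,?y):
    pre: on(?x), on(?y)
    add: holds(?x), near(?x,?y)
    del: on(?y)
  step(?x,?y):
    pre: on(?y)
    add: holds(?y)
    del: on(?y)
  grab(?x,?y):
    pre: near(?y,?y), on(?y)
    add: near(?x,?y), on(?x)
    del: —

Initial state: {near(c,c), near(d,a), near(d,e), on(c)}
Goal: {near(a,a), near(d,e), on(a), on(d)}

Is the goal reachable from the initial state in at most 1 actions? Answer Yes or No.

No

1. grab(d,c)  →  {near(c,c), near(d,a), near(d,c), near(d,e), on(c), on(d)}
2. grab(a,c)  →  {near(a,c), near(c,c), near(d,a), near(d,c), near(d,e), on(a), on(c), on(d)}
3. swap(a,a)  →  {holds(a), near(a,a), near(a,c), near(c,c), near(d,a), near(d,c), near(d,e), on(c), on(d)}
4. flip(d,a)  →  {clear(d), holds(a), near(a,a), near(a,c), near(c,c), near(d,a), near(d,c), near(d,e), on(a), on(c), on(d)}
optimal plan length = 4; 4 > 1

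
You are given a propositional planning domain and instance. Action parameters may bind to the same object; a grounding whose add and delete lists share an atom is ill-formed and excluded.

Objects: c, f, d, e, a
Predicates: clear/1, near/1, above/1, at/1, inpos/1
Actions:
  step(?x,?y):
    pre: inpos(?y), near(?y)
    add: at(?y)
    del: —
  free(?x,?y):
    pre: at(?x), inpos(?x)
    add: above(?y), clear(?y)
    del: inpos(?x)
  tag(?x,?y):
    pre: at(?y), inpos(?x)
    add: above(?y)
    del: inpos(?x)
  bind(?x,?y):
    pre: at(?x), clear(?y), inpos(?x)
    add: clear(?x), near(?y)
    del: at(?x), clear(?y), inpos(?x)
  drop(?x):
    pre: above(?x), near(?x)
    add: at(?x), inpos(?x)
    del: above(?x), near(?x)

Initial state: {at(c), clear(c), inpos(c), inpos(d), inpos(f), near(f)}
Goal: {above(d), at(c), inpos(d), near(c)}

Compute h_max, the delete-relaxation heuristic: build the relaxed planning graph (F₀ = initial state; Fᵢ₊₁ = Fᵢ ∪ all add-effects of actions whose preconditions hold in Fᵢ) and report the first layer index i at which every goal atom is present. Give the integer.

2

F0 = init (6 atoms)
F1 = F0 ∪ {above(a), above(c), above(d), above(e), above(f), at(f), clear(a), clear(d), clear(e), clear(f)}  (16 atoms)
F2 = F1 ∪ {near(a), near(c), near(d), near(e)}  (20 atoms)
goal ⊆ F2  ⇒  h_max = 2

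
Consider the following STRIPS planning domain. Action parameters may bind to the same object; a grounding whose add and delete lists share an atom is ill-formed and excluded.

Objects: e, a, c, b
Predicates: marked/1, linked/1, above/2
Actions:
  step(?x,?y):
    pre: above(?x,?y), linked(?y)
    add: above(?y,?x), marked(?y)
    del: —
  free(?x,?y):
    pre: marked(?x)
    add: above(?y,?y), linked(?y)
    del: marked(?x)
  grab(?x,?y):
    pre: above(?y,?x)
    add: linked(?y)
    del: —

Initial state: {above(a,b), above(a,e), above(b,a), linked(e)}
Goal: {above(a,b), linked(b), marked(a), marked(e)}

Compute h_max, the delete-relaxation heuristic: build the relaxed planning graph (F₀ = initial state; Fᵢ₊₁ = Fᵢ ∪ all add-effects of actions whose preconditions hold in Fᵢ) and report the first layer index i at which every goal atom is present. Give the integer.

2

F0 = init (4 atoms)
F1 = F0 ∪ {above(e,a), linked(a), linked(b), marked(e)}  (8 atoms)
F2 = F1 ∪ {above(a,a), above(b,b), above(c,c), above(e,e), linked(c), marked(a), marked(b)}  (15 atoms)
goal ⊆ F2  ⇒  h_max = 2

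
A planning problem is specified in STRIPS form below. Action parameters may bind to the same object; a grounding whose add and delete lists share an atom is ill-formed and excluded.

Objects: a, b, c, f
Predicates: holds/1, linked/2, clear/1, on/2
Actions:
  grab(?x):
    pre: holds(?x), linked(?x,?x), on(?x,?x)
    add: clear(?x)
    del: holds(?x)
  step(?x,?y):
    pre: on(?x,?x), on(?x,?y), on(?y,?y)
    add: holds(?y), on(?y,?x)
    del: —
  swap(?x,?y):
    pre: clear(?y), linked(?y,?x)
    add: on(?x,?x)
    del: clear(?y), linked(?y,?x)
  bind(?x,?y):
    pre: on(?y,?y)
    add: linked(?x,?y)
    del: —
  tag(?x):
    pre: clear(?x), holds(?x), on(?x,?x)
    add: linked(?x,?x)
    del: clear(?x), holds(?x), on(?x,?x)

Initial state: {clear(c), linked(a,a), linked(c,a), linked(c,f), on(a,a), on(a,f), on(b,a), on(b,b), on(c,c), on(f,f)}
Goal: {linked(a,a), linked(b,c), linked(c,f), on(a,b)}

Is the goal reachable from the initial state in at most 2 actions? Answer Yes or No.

1. step(b,a)  →  {clear(c), holds(a), linked(a,a), linked(c,a), linked(c,f), on(a,a), on(a,b), on(a,f), on(b,a), on(b,b), on(c,c), on(f,f)}
2. bind(b,c)  →  {clear(c), holds(a), linked(a,a), linked(b,c), linked(c,a), linked(c,f), on(a,a), on(a,b), on(a,f), on(b,a), on(b,b), on(c,c), on(f,f)}
optimal plan length = 2; 2 ≤ 2

Yes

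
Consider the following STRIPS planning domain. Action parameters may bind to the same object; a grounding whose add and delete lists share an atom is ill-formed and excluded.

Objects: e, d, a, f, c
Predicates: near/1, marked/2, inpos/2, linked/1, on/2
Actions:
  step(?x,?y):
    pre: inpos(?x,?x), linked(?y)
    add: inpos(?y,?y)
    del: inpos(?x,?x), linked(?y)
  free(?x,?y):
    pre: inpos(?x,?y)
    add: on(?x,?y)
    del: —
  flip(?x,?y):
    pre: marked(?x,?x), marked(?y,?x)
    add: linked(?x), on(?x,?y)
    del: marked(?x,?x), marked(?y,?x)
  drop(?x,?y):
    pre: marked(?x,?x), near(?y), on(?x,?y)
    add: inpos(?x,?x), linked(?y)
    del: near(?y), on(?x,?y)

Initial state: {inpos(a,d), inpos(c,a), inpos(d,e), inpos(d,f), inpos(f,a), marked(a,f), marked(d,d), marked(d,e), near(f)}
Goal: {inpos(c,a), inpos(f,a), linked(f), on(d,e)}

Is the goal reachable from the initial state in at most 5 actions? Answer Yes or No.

Yes

1. free(d,e)  →  {inpos(a,d), inpos(c,a), inpos(d,e), inpos(d,f), inpos(f,a), marked(a,f), marked(d,d), marked(d,e), near(f), on(d,e)}
2. free(d,f)  →  {inpos(a,d), inpos(c,a), inpos(d,e), inpos(d,f), inpos(f,a), marked(a,f), marked(d,d), marked(d,e), near(f), on(d,e), on(d,f)}
3. drop(d,f)  →  {inpos(a,d), inpos(c,a), inpos(d,d), inpos(d,e), inpos(d,f), inpos(f,a), linked(f), marked(a,f), marked(d,d), marked(d,e), on(d,e)}
optimal plan length = 3; 3 ≤ 5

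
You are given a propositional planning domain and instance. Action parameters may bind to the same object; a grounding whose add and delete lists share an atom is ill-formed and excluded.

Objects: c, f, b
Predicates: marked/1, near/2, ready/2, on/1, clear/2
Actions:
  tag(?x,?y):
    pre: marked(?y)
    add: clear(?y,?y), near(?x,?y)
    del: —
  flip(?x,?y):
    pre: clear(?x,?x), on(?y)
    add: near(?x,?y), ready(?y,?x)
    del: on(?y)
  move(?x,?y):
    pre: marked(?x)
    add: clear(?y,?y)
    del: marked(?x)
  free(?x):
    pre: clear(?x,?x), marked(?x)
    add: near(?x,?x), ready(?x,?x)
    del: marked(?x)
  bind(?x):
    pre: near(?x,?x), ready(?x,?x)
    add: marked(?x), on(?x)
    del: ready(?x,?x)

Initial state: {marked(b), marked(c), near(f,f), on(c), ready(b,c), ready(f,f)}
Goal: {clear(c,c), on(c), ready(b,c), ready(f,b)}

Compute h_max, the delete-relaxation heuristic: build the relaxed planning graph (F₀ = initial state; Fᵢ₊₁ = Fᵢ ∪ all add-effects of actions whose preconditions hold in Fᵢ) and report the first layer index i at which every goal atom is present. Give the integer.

F0 = init (6 atoms)
F1 = F0 ∪ {clear(b,b), clear(c,c), clear(f,f), marked(f), near(b,b), near(b,c), near(c,b), near(c,c), near(f,b), near(f,c), on(f)}  (17 atoms)
F2 = F1 ∪ {near(b,f), near(c,f), ready(b,b), ready(c,b), ready(c,c), ready(c,f), ready(f,b), ready(f,c)}  (25 atoms)
goal ⊆ F2  ⇒  h_max = 2

2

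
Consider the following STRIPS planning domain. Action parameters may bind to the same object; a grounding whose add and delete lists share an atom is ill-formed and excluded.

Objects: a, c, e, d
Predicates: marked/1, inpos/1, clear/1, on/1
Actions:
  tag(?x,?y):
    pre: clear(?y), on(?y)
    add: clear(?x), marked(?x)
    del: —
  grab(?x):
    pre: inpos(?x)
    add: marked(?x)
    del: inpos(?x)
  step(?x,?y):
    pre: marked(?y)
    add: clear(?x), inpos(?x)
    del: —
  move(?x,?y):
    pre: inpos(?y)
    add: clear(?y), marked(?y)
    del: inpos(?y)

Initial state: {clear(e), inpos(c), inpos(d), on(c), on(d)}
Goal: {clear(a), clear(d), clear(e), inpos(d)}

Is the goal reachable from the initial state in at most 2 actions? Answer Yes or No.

No

1. grab(c)  →  {clear(e), inpos(d), marked(c), on(c), on(d)}
2. step(a,c)  →  {clear(a), clear(e), inpos(a), inpos(d), marked(c), on(c), on(d)}
3. step(d,c)  →  {clear(a), clear(d), clear(e), inpos(a), inpos(d), marked(c), on(c), on(d)}
optimal plan length = 3; 3 > 2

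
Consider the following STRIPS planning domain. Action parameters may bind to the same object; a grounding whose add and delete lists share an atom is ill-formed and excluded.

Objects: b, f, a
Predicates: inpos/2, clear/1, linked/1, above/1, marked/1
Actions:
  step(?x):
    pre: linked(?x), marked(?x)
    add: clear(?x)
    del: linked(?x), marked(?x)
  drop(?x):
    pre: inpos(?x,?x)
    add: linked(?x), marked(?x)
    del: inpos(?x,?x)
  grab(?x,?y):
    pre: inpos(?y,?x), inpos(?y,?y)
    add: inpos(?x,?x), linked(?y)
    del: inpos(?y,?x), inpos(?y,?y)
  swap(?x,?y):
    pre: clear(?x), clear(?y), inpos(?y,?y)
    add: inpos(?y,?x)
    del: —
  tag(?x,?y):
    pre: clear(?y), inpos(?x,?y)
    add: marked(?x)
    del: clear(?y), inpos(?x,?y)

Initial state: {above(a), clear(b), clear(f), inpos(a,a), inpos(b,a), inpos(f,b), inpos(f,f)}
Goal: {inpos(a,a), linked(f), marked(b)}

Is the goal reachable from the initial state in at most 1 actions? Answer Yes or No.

No

1. grab(b,f)  →  {above(a), clear(b), clear(f), inpos(a,a), inpos(b,a), inpos(b,b), linked(f)}
2. drop(b)  →  {above(a), clear(b), clear(f), inpos(a,a), inpos(b,a), linked(b), linked(f), marked(b)}
optimal plan length = 2; 2 > 1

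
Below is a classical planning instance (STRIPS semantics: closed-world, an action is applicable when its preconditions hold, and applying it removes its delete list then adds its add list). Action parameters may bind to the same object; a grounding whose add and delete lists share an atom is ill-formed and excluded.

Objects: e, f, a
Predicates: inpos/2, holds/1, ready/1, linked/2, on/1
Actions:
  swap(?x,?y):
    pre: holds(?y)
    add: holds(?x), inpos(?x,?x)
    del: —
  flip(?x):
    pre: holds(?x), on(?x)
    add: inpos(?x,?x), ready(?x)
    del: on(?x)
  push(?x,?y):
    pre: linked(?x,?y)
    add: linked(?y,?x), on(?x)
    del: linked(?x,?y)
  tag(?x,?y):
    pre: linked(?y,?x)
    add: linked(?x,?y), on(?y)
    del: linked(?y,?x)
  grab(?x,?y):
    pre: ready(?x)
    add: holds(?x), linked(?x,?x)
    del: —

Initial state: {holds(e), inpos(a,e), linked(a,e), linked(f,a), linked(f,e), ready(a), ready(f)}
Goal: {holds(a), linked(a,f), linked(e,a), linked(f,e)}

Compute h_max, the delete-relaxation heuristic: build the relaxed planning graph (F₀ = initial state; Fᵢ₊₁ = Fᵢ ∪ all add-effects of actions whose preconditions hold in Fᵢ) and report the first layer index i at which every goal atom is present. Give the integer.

F0 = init (7 atoms)
F1 = F0 ∪ {holds(a), holds(f), inpos(a,a), inpos(e,e), inpos(f,f), linked(a,a), linked(a,f), linked(e,a), linked(e,f), linked(f,f), on(a), on(f)}  (19 atoms)
goal ⊆ F1  ⇒  h_max = 1

1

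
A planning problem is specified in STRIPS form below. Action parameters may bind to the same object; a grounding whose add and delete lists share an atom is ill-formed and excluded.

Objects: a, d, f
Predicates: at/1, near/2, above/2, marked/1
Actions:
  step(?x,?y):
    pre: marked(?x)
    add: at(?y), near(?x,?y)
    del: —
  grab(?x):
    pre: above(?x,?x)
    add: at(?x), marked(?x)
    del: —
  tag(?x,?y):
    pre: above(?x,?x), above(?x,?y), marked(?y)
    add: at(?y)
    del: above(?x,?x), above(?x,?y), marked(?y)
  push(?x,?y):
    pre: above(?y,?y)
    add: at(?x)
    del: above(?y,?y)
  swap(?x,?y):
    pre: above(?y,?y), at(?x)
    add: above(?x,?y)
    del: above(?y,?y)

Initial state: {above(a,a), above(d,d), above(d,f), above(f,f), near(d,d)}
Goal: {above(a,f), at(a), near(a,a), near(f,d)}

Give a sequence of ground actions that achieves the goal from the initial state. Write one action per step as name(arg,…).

grab(a); step(a,a); grab(f); step(f,d); swap(a,f)

1. grab(a)  →  {above(a,a), above(d,d), above(d,f), above(f,f), at(a), marked(a), near(d,d)}
2. step(a,a)  →  {above(a,a), above(d,d), above(d,f), above(f,f), at(a), marked(a), near(a,a), near(d,d)}
3. grab(f)  →  {above(a,a), above(d,d), above(d,f), above(f,f), at(a), at(f), marked(a), marked(f), near(a,a), near(d,d)}
4. step(f,d)  →  {above(a,a), above(d,d), above(d,f), above(f,f), at(a), at(d), at(f), marked(a), marked(f), near(a,a), near(d,d), near(f,d)}
5. swap(a,f)  →  {above(a,a), above(a,f), above(d,d), above(d,f), at(a), at(d), at(f), marked(a), marked(f), near(a,a), near(d,d), near(f,d)}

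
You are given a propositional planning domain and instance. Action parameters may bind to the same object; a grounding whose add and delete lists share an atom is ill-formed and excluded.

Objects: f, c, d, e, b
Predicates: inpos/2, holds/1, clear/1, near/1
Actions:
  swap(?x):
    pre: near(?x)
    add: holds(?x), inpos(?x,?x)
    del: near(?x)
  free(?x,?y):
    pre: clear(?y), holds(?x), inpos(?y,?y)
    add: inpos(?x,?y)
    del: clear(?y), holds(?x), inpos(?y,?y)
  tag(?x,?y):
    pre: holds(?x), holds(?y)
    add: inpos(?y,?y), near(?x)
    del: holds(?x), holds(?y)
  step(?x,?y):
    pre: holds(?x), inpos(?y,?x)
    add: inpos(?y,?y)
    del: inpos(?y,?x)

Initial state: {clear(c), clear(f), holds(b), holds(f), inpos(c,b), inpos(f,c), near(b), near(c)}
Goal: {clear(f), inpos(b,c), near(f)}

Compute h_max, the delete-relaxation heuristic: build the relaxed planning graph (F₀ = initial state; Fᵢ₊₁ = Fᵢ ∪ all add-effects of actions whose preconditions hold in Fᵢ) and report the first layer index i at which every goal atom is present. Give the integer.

F0 = init (8 atoms)
F1 = F0 ∪ {holds(c), inpos(b,b), inpos(c,c), inpos(f,f), near(f)}  (13 atoms)
F2 = F1 ∪ {inpos(b,c), inpos(b,f), inpos(c,f)}  (16 atoms)
goal ⊆ F2  ⇒  h_max = 2

2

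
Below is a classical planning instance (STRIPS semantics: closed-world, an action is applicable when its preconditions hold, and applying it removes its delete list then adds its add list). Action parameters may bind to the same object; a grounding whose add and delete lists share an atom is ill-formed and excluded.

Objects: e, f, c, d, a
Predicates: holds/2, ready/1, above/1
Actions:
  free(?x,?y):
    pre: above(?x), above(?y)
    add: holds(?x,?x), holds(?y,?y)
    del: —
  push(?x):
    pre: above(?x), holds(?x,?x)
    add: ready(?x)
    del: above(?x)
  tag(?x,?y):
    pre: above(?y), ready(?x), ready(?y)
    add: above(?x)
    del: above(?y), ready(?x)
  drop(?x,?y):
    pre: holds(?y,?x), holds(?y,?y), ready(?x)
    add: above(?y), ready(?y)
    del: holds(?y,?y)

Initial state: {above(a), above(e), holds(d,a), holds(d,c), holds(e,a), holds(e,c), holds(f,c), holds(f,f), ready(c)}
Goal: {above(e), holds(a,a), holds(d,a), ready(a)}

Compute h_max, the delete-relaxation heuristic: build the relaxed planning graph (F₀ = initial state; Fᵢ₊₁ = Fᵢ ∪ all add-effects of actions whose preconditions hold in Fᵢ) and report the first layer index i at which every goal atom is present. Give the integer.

2

F0 = init (9 atoms)
F1 = F0 ∪ {above(f), holds(a,a), holds(e,e), ready(f)}  (13 atoms)
F2 = F1 ∪ {above(c), ready(a), ready(e)}  (16 atoms)
goal ⊆ F2  ⇒  h_max = 2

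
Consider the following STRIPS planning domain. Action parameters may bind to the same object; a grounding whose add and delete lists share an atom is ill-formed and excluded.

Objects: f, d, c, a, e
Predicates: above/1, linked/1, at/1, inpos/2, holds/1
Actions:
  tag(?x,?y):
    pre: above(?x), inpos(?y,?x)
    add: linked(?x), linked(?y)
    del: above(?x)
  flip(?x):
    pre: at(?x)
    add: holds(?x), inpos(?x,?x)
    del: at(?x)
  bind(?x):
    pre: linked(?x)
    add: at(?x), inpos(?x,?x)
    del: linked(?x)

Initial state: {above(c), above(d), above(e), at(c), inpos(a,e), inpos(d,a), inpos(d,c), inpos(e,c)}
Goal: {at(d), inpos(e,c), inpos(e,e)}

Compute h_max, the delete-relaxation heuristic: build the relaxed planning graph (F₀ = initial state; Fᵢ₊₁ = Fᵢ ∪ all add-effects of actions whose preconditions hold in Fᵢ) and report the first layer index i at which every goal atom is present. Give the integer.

F0 = init (8 atoms)
F1 = F0 ∪ {holds(c), inpos(c,c), linked(a), linked(c), linked(d), linked(e)}  (14 atoms)
F2 = F1 ∪ {at(a), at(d), at(e), inpos(a,a), inpos(d,d), inpos(e,e)}  (20 atoms)
goal ⊆ F2  ⇒  h_max = 2

2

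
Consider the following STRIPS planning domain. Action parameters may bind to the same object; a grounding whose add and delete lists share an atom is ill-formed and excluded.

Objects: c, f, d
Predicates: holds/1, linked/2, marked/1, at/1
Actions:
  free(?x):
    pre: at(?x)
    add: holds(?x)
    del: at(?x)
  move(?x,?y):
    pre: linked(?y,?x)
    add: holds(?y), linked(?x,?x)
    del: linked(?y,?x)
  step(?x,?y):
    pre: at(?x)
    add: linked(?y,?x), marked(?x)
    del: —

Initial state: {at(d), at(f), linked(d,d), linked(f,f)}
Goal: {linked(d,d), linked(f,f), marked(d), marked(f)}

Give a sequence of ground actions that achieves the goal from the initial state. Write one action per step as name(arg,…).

step(f,c); step(d,c)

1. step(f,c)  →  {at(d), at(f), linked(c,f), linked(d,d), linked(f,f), marked(f)}
2. step(d,c)  →  {at(d), at(f), linked(c,d), linked(c,f), linked(d,d), linked(f,f), marked(d), marked(f)}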